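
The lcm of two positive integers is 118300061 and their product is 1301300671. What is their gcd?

11

From gcd × lcm = mn: gcd = 1301300671 / 118300061 = 11.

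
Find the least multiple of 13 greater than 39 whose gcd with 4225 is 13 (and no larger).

4225 = 13·325. Any t with gcd(t, 4225) = 13 is a multiple of 13, say 13s, with s coprime to 325.
Need s > 39/13, so s ≥ 4. First s ≥ 4 with gcd(s, 325) = 1 is s = 4. Thus t = 13·4 = 52.

52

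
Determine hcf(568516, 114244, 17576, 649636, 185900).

gcd(568516, 114244): 568516 = 4·114244 + 111540; 114244 = 1·111540 + 2704; 111540 = 41·2704 + 676; 2704 = 4·676 + 0 → 676
gcd(676, 17576): 17576 = 26·676 + 0 → 676
gcd(676, 649636): 649636 = 961·676 + 0 → 676
gcd(676, 185900): 185900 = 275·676 + 0 → 676

676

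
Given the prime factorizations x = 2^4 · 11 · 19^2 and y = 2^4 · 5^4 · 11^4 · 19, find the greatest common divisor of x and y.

3344

min exponent per shared prime: 2^4 · 11 · 19 = 3344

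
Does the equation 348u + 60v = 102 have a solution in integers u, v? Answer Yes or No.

By Bézout, 348u + 60v = 102 has integer solutions iff gcd(348, 60) | 102.
Euclid: 348 = 5·60 + 48; 60 = 1·48 + 12; 48 = 4·12 + 0. gcd = 12; 102 mod 12 = 6. No.

No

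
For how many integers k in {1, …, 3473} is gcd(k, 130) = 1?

130 = 2·5·13. Inclusion–exclusion on these primes:
3473 − ⌊3473/2⌋ − ⌊3473/5⌋ − ⌊3473/13⌋ + ⌊3473/10⌋ + ⌊3473/26⌋ + ⌊3473/65⌋ − ⌊3473/130⌋ = 1283

1283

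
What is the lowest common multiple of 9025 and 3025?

1092025

9025 = 5² · 19²; 3025 = 5² · 11²
max exponents: 5² · 11² · 19² = 1092025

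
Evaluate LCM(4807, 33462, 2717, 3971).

277834986

4807 = 11 · 19 · 23; 33462 = 2 · 3² · 11 · 13²; 2717 = 11 · 13 · 19; 3971 = 11 · 19²
lcm takes max exponent of each prime: 2 · 3² · 11 · 13² · 19² · 23 = 277834986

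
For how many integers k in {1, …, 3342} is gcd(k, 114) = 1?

1055

Prime factors of 114: 2, 3, 19. Count integers ≤ 3342 divisible by none of them.
By inclusion–exclusion: 3342 − ⌊3342/2⌋ − ⌊3342/3⌋ − ⌊3342/19⌋ + ⌊3342/6⌋ + ⌊3342/38⌋ + ⌊3342/57⌋ − ⌊3342/114⌋ = 1055.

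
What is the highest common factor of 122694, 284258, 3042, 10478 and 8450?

338

122694 = 2 · 3 · 11² · 13²; 284258 = 2 · 13² · 29²; 3042 = 2 · 3² · 13²; 10478 = 2 · 13² · 31; 8450 = 2 · 5² · 13²
gcd takes min exponent of each prime: 2 · 13² = 338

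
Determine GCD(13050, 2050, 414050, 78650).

13050 = 2 · 3² · 5² · 29; 2050 = 2 · 5² · 41; 414050 = 2 · 5² · 7² · 13²; 78650 = 2 · 5² · 11² · 13
gcd takes min exponent of each prime: 2 · 5² = 50

50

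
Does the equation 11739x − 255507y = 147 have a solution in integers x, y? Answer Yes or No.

Yes

By Bézout, 11739x − 255507y = 147 has integer solutions iff gcd(11739, 255507) | 147.
Euclid: 255507 = 21·11739 + 8988; 11739 = 1·8988 + 2751; 8988 = 3·2751 + 735; 2751 = 3·735 + 546; 735 = 1·546 + 189; 546 = 2·189 + 168; 189 = 1·168 + 21; 168 = 8·21 + 0. gcd = 21; 147 mod 21 = 0. Yes.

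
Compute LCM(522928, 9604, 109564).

522928 = 2⁴ · 7² · 23 · 29; 9604 = 2² · 7⁴; 109564 = 2² · 7² · 13 · 43
lcm takes max exponent of each prime: 2⁴ · 7⁴ · 13 · 23 · 29 · 43 = 14323520848

14323520848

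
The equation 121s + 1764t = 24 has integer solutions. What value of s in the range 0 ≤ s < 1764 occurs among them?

Reduce mod 1764: 121s ≡ 24 (mod 1764). With g = gcd(121, 1764) = 1 dividing 24, divide through: 121s ≡ 24 (mod 1764).
Since gcd(121, 1764) = 1, s ≡ 24·(121)⁻¹ ≡ 1356 (mod 1764). Smallest non-negative: 1356.

1356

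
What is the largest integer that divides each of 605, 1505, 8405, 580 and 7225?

5

gcd(605, 1505): 1505 = 2·605 + 295; 605 = 2·295 + 15; 295 = 19·15 + 10; 15 = 1·10 + 5; 10 = 2·5 + 0 → 5
gcd(5, 8405): 8405 = 1681·5 + 0 → 5
gcd(5, 580): 580 = 116·5 + 0 → 5
gcd(5, 7225): 7225 = 1445·5 + 0 → 5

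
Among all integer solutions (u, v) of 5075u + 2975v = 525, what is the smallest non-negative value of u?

Euclid: 5075 = 1·2975 + 2100; 2975 = 1·2100 + 875; 2100 = 2·875 + 350; 875 = 2·350 + 175; 350 = 2·175 + 0 → gcd = 175; 525 = 175·3.
Back-substitution yields 5075·(-7) + 2975·(12) = 175, so one solution is u = -7·3 = -21, v = 12·3 = 36.
Solutions in u differ by 2975/175 = 17; the one in [0, 17) is -21 mod 17 = 13.

13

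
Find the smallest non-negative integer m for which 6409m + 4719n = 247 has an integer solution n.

Reduce mod 4719: 6409m ≡ 247 (mod 4719). With g = gcd(6409, 4719) = 13 dividing 247, divide through: 493m ≡ 19 (mod 363).
Since gcd(493, 363) = 1, m ≡ 19·(493)⁻¹ ≡ 271 (mod 363). Smallest non-negative: 271.

271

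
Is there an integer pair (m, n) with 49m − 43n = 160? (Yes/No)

Yes

gcd(49, 43): 49 = 1·43 + 6; 43 = 7·6 + 1; 6 = 6·1 + 0 → 1
1 divides 160, so a solution exists.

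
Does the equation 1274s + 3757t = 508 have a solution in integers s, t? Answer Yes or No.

gcd(1274, 3757): 3757 = 2·1274 + 1209; 1274 = 1·1209 + 65; 1209 = 18·65 + 39; 65 = 1·39 + 26; 39 = 1·26 + 13; 26 = 2·13 + 0 → 13
13 does not divide 508, so a solution does not exist.

No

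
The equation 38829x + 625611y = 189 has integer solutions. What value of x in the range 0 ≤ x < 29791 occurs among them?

gcd(38829, 625611) = 21 (Euclid: 625611 = 16·38829 + 4347; 38829 = 8·4347 + 4053; 4347 = 1·4053 + 294; 4053 = 13·294 + 231; 294 = 1·231 + 63; 231 = 3·63 + 42; 63 = 1·42 + 21; 42 = 2·21 + 0), and 21 | 189.
Extended Euclid: 38829·(-10650) + 625611·(661) = 21. Scale by 9: x₀ = -95850.
General solution x = x₀ + 29791t; reducing mod 29791 gives x = 23314 (and y = -1447).

23314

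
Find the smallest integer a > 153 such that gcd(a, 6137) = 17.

170

6137 = 17·361. Any a with gcd(a, 6137) = 17 is a multiple of 17, say 17s, with s coprime to 361.
Need s > 153/17, so s ≥ 10. First s ≥ 10 with gcd(s, 361) = 1 is s = 10. Thus a = 17·10 = 170.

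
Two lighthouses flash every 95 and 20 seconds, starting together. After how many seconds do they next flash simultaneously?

380

gcd first: 95 = 4·20 + 15; 20 = 1·15 + 5; 15 = 3·5 + 0 → gcd = 5
lcm = 95·20/gcd = 1900/5 = 380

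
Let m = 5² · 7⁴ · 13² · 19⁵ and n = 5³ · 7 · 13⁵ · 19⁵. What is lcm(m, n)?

275922387580350875

max exponent per prime: 5³ · 7⁴ · 13⁵ · 19⁵ = 275922387580350875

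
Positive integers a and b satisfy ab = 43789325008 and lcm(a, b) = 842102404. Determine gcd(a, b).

52

From gcd × lcm = ab: gcd = 43789325008 / 842102404 = 52.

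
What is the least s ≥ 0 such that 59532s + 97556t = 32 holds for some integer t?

7348

gcd(59532, 97556) = 4 (Euclid: 97556 = 1·59532 + 38024; 59532 = 1·38024 + 21508; 38024 = 1·21508 + 16516; 21508 = 1·16516 + 4992; 16516 = 3·4992 + 1540; 4992 = 3·1540 + 372; 1540 = 4·372 + 52; 372 = 7·52 + 8; 52 = 6·8 + 4; 8 = 2·4 + 0), and 4 | 32.
Extended Euclid: 59532·(-11276) + 97556·(6881) = 4. Scale by 8: s₀ = -90208.
General solution s = s₀ + 24389k; reducing mod 24389 gives s = 7348 (and t = -4484).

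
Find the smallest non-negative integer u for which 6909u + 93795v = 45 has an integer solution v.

Euclid: 93795 = 13·6909 + 3978; 6909 = 1·3978 + 2931; 3978 = 1·2931 + 1047; 2931 = 2·1047 + 837; 1047 = 1·837 + 210; 837 = 3·210 + 207; 210 = 1·207 + 3; 207 = 69·3 + 0 → gcd = 3; 45 = 3·15.
Back-substitution yields 6909·(-448) + 93795·(33) = 3, so one solution is u = -448·15 = -6720, v = 33·15 = 495.
Solutions in u differ by 93795/3 = 31265; the one in [0, 31265) is -6720 mod 31265 = 24545.

24545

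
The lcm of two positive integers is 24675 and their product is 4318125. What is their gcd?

175

From gcd × lcm = uv: gcd = 4318125 / 24675 = 175.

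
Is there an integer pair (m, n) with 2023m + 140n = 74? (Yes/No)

No

By Bézout, 2023m + 140n = 74 has integer solutions iff gcd(2023, 140) | 74.
Euclid: 2023 = 14·140 + 63; 140 = 2·63 + 14; 63 = 4·14 + 7; 14 = 2·7 + 0. gcd = 7; 74 mod 7 = 4. No.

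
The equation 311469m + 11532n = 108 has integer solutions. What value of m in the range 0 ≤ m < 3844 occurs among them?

gcd(311469, 11532) = 3 (Euclid: 311469 = 27·11532 + 105; 11532 = 109·105 + 87; 105 = 1·87 + 18; 87 = 4·18 + 15; 18 = 1·15 + 3; 15 = 5·3 + 0), and 3 | 108.
Extended Euclid: 311469·(659) + 11532·(-17799) = 3. Scale by 36: m₀ = 23724.
General solution m = m₀ + 3844t; reducing mod 3844 gives m = 660 (and n = -17826).

660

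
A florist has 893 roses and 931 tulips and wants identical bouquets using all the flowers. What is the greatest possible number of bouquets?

19

893 = 19 · 47
931 = 7² · 19
Common: 19 = 19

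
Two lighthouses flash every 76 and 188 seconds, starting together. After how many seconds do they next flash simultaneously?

gcd first: 188 = 2·76 + 36; 76 = 2·36 + 4; 36 = 9·4 + 0 → gcd = 4
lcm = 76·188/gcd = 14288/4 = 3572

3572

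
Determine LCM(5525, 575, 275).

5525 = 5² · 13 · 17; 575 = 5² · 23; 275 = 5² · 11
lcm takes max exponent of each prime: 5² · 11 · 13 · 17 · 23 = 1397825

1397825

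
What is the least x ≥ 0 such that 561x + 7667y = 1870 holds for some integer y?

17

Euclid: 7667 = 13·561 + 374; 561 = 1·374 + 187; 374 = 2·187 + 0 → gcd = 187; 1870 = 187·10.
Back-substitution yields 561·(14) + 7667·(-1) = 187, so one solution is x = 14·10 = 140, y = -1·10 = -10.
Solutions in x differ by 7667/187 = 41; the one in [0, 41) is 140 mod 41 = 17.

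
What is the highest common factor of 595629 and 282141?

595629 = 3² · 17² · 229
282141 = 3² · 23 · 29 · 47
Common: 3² = 9

9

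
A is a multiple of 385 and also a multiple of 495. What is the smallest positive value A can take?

3465

gcd first: 495 = 1·385 + 110; 385 = 3·110 + 55; 110 = 2·55 + 0 → gcd = 55
lcm = 385·495/gcd = 190575/55 = 3465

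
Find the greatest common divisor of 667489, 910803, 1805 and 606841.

361

gcd(667489, 910803): 910803 = 1·667489 + 243314; 667489 = 2·243314 + 180861; 243314 = 1·180861 + 62453; 180861 = 2·62453 + 55955; 62453 = 1·55955 + 6498; 55955 = 8·6498 + 3971; 6498 = 1·3971 + 2527; 3971 = 1·2527 + 1444; 2527 = 1·1444 + 1083; 1444 = 1·1083 + 361; 1083 = 3·361 + 0 → 361
gcd(361, 1805): 1805 = 5·361 + 0 → 361
gcd(361, 606841): 606841 = 1681·361 + 0 → 361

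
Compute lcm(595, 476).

2380

gcd first: 595 = 1·476 + 119; 476 = 4·119 + 0 → gcd = 119
lcm = 595·476/gcd = 283220/119 = 2380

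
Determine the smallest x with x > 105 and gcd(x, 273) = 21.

Multiples of 21 above 105: 21·6, 21·7, … . Need the cofactor coprime to 273/21 = 13.
Checking s = 6, 7, … the first with gcd(s, 13) = 1 is s = 6, giving 126.

126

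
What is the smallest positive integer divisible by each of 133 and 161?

3059

133 = 7 · 19; 161 = 7 · 23
max exponents: 7 · 19 · 23 = 3059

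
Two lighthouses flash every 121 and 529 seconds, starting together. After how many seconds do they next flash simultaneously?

121 = 11²; 529 = 23²
max exponents: 11² · 23² = 64009

64009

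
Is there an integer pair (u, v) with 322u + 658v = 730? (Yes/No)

By Bézout, 322u + 658v = 730 has integer solutions iff gcd(322, 658) | 730.
Euclid: 658 = 2·322 + 14; 322 = 23·14 + 0. gcd = 14; 730 mod 14 = 2. No.

No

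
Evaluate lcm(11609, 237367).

11156249

gcd first: 237367 = 20·11609 + 5187; 11609 = 2·5187 + 1235; 5187 = 4·1235 + 247; 1235 = 5·247 + 0 → gcd = 247
lcm = 11609·237367/gcd = 2755593503/247 = 11156249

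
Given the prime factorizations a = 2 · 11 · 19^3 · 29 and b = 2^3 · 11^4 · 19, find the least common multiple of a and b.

max exponent per prime: 2^3 · 11^4 · 19^3 · 29 = 23298047608

23298047608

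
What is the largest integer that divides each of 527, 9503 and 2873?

527 = 17 · 31; 9503 = 13 · 17 · 43; 2873 = 13² · 17
gcd takes min exponent of each prime: 17 = 17

17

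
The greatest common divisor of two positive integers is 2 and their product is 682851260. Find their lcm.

Since gcd(m,n)·lcm(m,n) = mn, lcm = 682851260/2 = 341425630.

341425630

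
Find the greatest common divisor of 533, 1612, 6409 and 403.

13

gcd(533, 1612): 1612 = 3·533 + 13; 533 = 41·13 + 0 → 13
gcd(13, 6409): 6409 = 493·13 + 0 → 13
gcd(13, 403): 403 = 31·13 + 0 → 13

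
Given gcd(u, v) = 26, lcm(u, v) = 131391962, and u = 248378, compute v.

13754

Using uv = gcd(u,v)·lcm(u,v) = 26·131391962 = 3416191012, we get v = 3416191012/248378 = 13754.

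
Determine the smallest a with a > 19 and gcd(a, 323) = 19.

gcd(a, 323) = 19 forces 19 | a; write a = 19s. Then gcd(19s, 19·17) = 19·gcd(s, 17), so need gcd(s, 17) = 1.
19s > 19 gives s ≥ 2. The least s ≥ 2 coprime to 17 is 2, so a = 19·2 = 38.

38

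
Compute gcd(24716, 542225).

Euclid: 542225 = 21·24716 + 23189; 24716 = 1·23189 + 1527; 23189 = 15·1527 + 284; 1527 = 5·284 + 107; 284 = 2·107 + 70; 107 = 1·70 + 37; 70 = 1·37 + 33; 37 = 1·33 + 4; 33 = 8·4 + 1; 4 = 4·1 + 0. Last nonzero remainder: 1.

1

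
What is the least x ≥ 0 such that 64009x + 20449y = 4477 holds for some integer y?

163

Reduce mod 20449: 64009x ≡ 4477 (mod 20449). With g = gcd(64009, 20449) = 121 dividing 4477, divide through: 529x ≡ 37 (mod 169).
Since gcd(529, 169) = 1, x ≡ 37·(529)⁻¹ ≡ 163 (mod 169). Smallest non-negative: 163.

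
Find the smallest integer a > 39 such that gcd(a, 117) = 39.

gcd(a, 117) = 39 forces 39 | a; write a = 39s. Then gcd(39s, 39·3) = 39·gcd(s, 3), so need gcd(s, 3) = 1.
39s > 39 gives s ≥ 2. The least s ≥ 2 coprime to 3 is 2, so a = 39·2 = 78.

78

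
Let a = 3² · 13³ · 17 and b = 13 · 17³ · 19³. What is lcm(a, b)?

666315833391

max exponent per prime: 3² · 13³ · 17³ · 19³ = 666315833391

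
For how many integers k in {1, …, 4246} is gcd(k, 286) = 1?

1782

Prime factors of 286: 2, 11, 13. Count integers ≤ 4246 divisible by none of them.
By inclusion–exclusion: 4246 − ⌊4246/2⌋ − ⌊4246/11⌋ − ⌊4246/13⌋ + ⌊4246/22⌋ + ⌊4246/26⌋ + ⌊4246/143⌋ − ⌊4246/286⌋ = 1782.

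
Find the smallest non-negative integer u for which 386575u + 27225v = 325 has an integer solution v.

256

gcd(386575, 27225) = 25 (Euclid: 386575 = 14·27225 + 5425; 27225 = 5·5425 + 100; 5425 = 54·100 + 25; 100 = 4·25 + 0), and 25 | 325.
Extended Euclid: 386575·(271) + 27225·(-3848) = 25. Scale by 13: u₀ = 3523.
General solution u = u₀ + 1089t; reducing mod 1089 gives u = 256 (and v = -3635).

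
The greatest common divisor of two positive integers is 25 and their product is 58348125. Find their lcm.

gcd·lcm = product, so lcm = 58348125/25 = 2333925.

2333925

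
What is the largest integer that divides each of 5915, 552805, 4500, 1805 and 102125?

gcd(5915, 552805): 552805 = 93·5915 + 2710; 5915 = 2·2710 + 495; 2710 = 5·495 + 235; 495 = 2·235 + 25; 235 = 9·25 + 10; 25 = 2·10 + 5; 10 = 2·5 + 0 → 5
gcd(5, 4500): 4500 = 900·5 + 0 → 5
gcd(5, 1805): 1805 = 361·5 + 0 → 5
gcd(5, 102125): 102125 = 20425·5 + 0 → 5

5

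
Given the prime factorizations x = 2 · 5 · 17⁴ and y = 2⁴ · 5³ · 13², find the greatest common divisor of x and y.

10

min exponent per shared prime: 2 · 5 = 10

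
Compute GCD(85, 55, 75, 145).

5

85 = 5 · 17; 55 = 5 · 11; 75 = 3 · 5²; 145 = 5 · 29
gcd takes min exponent of each prime: 5 = 5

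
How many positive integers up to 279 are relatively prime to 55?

55 = 5·11. Inclusion–exclusion on these primes:
279 − ⌊279/5⌋ − ⌊279/11⌋ + ⌊279/55⌋ = 204

204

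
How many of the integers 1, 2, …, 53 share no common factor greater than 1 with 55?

39

Prime factors of 55: 5, 11. Count integers ≤ 53 divisible by none of them.
By inclusion–exclusion: 53 − ⌊53/5⌋ − ⌊53/11⌋ + ⌊53/55⌋ = 39.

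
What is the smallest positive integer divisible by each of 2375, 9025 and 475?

2375 = 5³ · 19; 9025 = 5² · 19²; 475 = 5² · 19
lcm takes max exponent of each prime: 5³ · 19² = 45125

45125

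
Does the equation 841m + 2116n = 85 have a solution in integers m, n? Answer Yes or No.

Yes

gcd(841, 2116): 2116 = 2·841 + 434; 841 = 1·434 + 407; 434 = 1·407 + 27; 407 = 15·27 + 2; 27 = 13·2 + 1; 2 = 2·1 + 0 → 1
1 divides 85, so a solution exists.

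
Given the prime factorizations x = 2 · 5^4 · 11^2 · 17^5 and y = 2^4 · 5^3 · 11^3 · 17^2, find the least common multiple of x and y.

max exponent per prime: 2^4 · 5^4 · 11^3 · 17^5 = 18898296670000

18898296670000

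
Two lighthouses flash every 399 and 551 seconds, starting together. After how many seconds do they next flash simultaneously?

gcd first: 551 = 1·399 + 152; 399 = 2·152 + 95; 152 = 1·95 + 57; 95 = 1·57 + 38; 57 = 1·38 + 19; 38 = 2·19 + 0 → gcd = 19
lcm = 399·551/gcd = 219849/19 = 11571

11571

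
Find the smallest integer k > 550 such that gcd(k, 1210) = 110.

660

gcd(k, 1210) = 110 forces 110 | k; write k = 110s. Then gcd(110s, 110·11) = 110·gcd(s, 11), so need gcd(s, 11) = 1.
110s > 550 gives s ≥ 6. The least s ≥ 6 coprime to 11 is 6, so k = 110·6 = 660.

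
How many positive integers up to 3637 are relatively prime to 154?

1418

Prime factors of 154: 2, 7, 11. Count integers ≤ 3637 divisible by none of them.
By inclusion–exclusion: 3637 − ⌊3637/2⌋ − ⌊3637/7⌋ − ⌊3637/11⌋ + ⌊3637/14⌋ + ⌊3637/22⌋ + ⌊3637/77⌋ − ⌊3637/154⌋ = 1418.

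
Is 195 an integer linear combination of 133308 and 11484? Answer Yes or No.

No

gcd(133308, 11484): 133308 = 11·11484 + 6984; 11484 = 1·6984 + 4500; 6984 = 1·4500 + 2484; 4500 = 1·2484 + 2016; 2484 = 1·2016 + 468; 2016 = 4·468 + 144; 468 = 3·144 + 36; 144 = 4·36 + 0 → 36
36 does not divide 195, so a solution does not exist.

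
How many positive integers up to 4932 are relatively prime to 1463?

Prime factors of 1463: 7, 11, 19. Count integers ≤ 4932 divisible by none of them.
By inclusion–exclusion: 4932 − ⌊4932/7⌋ − ⌊4932/11⌋ − ⌊4932/19⌋ + ⌊4932/77⌋ + ⌊4932/133⌋ + ⌊4932/209⌋ − ⌊4932/1463⌋ = 3642.

3642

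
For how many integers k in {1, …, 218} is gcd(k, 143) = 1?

184

143 = 11·13. Inclusion–exclusion on these primes:
218 − ⌊218/11⌋ − ⌊218/13⌋ + ⌊218/143⌋ = 184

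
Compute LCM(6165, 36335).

44801055

6165 = 3² · 5 · 137; 36335 = 5 · 13² · 43
max exponents: 3² · 5 · 13² · 43 · 137 = 44801055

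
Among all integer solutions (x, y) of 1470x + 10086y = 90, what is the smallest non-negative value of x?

Reduce mod 10086: 1470x ≡ 90 (mod 10086). With g = gcd(1470, 10086) = 6 dividing 90, divide through: 245x ≡ 15 (mod 1681).
Since gcd(245, 1681) = 1, x ≡ 15·(245)⁻¹ ≡ 1338 (mod 1681). Smallest non-negative: 1338.

1338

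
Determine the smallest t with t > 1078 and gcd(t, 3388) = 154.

Multiples of 154 above 1078: 154·8, 154·9, … . Need the cofactor coprime to 3388/154 = 22.
Checking s = 8, 9, … the first with gcd(s, 22) = 1 is s = 9, giving 1386.

1386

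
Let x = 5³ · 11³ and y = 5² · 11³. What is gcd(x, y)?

33275

min exponent per shared prime: 5² · 11³ = 33275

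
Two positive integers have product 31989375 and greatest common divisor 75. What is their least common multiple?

gcd·lcm = product, so lcm = 31989375/75 = 426525.

426525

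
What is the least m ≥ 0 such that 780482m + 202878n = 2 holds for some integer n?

93979

Euclid: 780482 = 3·202878 + 171848; 202878 = 1·171848 + 31030; 171848 = 5·31030 + 16698; 31030 = 1·16698 + 14332; 16698 = 1·14332 + 2366; 14332 = 6·2366 + 136; 2366 = 17·136 + 54; 136 = 2·54 + 28; 54 = 1·28 + 26; 28 = 1·26 + 2; 26 = 13·2 + 0 → gcd = 2; 2 = 2·1.
Back-substitution yields 780482·(-7460) + 202878·(28699) = 2, so one solution is m = -7460·1 = -7460, n = 28699·1 = 28699.
Solutions in m differ by 202878/2 = 101439; the one in [0, 101439) is -7460 mod 101439 = 93979.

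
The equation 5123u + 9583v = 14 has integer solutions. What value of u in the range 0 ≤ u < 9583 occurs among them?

1113

gcd(5123, 9583) = 1 (Euclid: 9583 = 1·5123 + 4460; 5123 = 1·4460 + 663; 4460 = 6·663 + 482; 663 = 1·482 + 181; 482 = 2·181 + 120; 181 = 1·120 + 61; 120 = 1·61 + 59; 61 = 1·59 + 2; 59 = 29·2 + 1; 2 = 2·1 + 0), and 1 | 14.
Extended Euclid: 5123·(-4712) + 9583·(2519) = 1. Scale by 14: u₀ = -65968.
General solution u = u₀ + 9583t; reducing mod 9583 gives u = 1113 (and v = -595).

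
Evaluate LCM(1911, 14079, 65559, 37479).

1114445898111

1911 = 3 · 7² · 13; 14079 = 3 · 13 · 19²; 65559 = 3 · 13 · 41²; 37479 = 3 · 13 · 31²
lcm takes max exponent of each prime: 3 · 7² · 13 · 19² · 31² · 41² = 1114445898111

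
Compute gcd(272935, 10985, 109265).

gcd(272935, 10985): 272935 = 24·10985 + 9295; 10985 = 1·9295 + 1690; 9295 = 5·1690 + 845; 1690 = 2·845 + 0 → 845
gcd(845, 109265): 109265 = 129·845 + 260; 845 = 3·260 + 65; 260 = 4·65 + 0 → 65

65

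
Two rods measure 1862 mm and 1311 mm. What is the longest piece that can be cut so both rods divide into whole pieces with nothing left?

Euclid: 1862 = 1·1311 + 551; 1311 = 2·551 + 209; 551 = 2·209 + 133; 209 = 1·133 + 76; 133 = 1·76 + 57; 76 = 1·57 + 19; 57 = 3·19 + 0. Last nonzero remainder: 19.

19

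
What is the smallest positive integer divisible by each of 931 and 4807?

235543

931 = 7² · 19; 4807 = 11 · 19 · 23
max exponents: 7² · 11 · 19 · 23 = 235543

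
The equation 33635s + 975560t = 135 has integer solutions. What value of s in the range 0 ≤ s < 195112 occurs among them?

13429

gcd(33635, 975560) = 5 (Euclid: 975560 = 29·33635 + 145; 33635 = 231·145 + 140; 145 = 1·140 + 5; 140 = 28·5 + 0), and 5 | 135.
Extended Euclid: 33635·(-6729) + 975560·(232) = 5. Scale by 27: s₀ = -181683.
General solution s = s₀ + 195112k; reducing mod 195112 gives s = 13429 (and t = -463).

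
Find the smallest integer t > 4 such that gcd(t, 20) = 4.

Multiples of 4 above 4: 4·2, 4·3, … . Need the cofactor coprime to 20/4 = 5.
Checking s = 2, 3, … the first with gcd(s, 5) = 1 is s = 2, giving 8.

8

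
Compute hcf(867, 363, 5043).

gcd(867, 363): 867 = 2·363 + 141; 363 = 2·141 + 81; 141 = 1·81 + 60; 81 = 1·60 + 21; 60 = 2·21 + 18; 21 = 1·18 + 3; 18 = 6·3 + 0 → 3
gcd(3, 5043): 5043 = 1681·3 + 0 → 3

3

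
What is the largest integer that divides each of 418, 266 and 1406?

gcd(418, 266): 418 = 1·266 + 152; 266 = 1·152 + 114; 152 = 1·114 + 38; 114 = 3·38 + 0 → 38
gcd(38, 1406): 1406 = 37·38 + 0 → 38

38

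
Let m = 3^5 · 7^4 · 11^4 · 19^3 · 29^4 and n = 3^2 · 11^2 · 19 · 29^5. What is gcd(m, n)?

min exponent per shared prime: 3^2 · 11^2 · 19 · 29^4 = 14634351171

14634351171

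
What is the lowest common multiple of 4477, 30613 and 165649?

lcm(4477, 30613) = 4477·30613/gcd = 137054401/121 = 1132681
lcm(1132681, 165649) = 1132681·165649/gcd = 187627474969/4477 = 41909197

41909197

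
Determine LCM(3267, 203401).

gcd first: 203401 = 62·3267 + 847; 3267 = 3·847 + 726; 847 = 1·726 + 121; 726 = 6·121 + 0 → gcd = 121
lcm = 3267·203401/gcd = 664511067/121 = 5491827

5491827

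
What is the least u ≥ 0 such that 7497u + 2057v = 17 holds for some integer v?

Reduce mod 2057: 7497u ≡ 17 (mod 2057). With g = gcd(7497, 2057) = 17 dividing 17, divide through: 441u ≡ 1 (mod 121).
Since gcd(441, 121) = 1, u ≡ 1·(441)⁻¹ ≡ 45 (mod 121). Smallest non-negative: 45.

45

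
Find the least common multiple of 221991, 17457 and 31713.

117433239

221991 = 3 · 7 · 11 · 31²; 17457 = 3 · 11 · 23²; 31713 = 3 · 11 · 31²
lcm takes max exponent of each prime: 3 · 7 · 11 · 23² · 31² = 117433239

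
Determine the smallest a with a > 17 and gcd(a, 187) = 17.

Multiples of 17 above 17: 17·2, 17·3, … . Need the cofactor coprime to 187/17 = 11.
Checking s = 2, 3, … the first with gcd(s, 11) = 1 is s = 2, giving 34.

34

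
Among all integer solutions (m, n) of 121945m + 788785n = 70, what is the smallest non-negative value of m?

65434

Euclid: 788785 = 6·121945 + 57115; 121945 = 2·57115 + 7715; 57115 = 7·7715 + 3110; 7715 = 2·3110 + 1495; 3110 = 2·1495 + 120; 1495 = 12·120 + 55; 120 = 2·55 + 10; 55 = 5·10 + 5; 10 = 2·5 + 0 → gcd = 5; 70 = 5·14.
Back-substitution yields 121945·(72284) + 788785·(-11175) = 5, so one solution is m = 72284·14 = 1011976, n = -11175·14 = -156450.
Solutions in m differ by 788785/5 = 157757; the one in [0, 157757) is 1011976 mod 157757 = 65434.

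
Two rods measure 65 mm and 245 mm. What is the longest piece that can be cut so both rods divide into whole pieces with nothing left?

5

Euclid: 245 = 3·65 + 50; 65 = 1·50 + 15; 50 = 3·15 + 5; 15 = 3·5 + 0. Last nonzero remainder: 5.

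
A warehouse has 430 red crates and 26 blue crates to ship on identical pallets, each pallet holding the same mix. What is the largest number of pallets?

2

Euclid: 430 = 16·26 + 14; 26 = 1·14 + 12; 14 = 1·12 + 2; 12 = 6·2 + 0. Last nonzero remainder: 2.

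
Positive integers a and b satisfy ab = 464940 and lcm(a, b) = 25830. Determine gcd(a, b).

From gcd × lcm = ab: gcd = 464940 / 25830 = 18.

18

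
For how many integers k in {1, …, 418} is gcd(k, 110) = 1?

110 = 2·5·11. Inclusion–exclusion on these primes:
418 − ⌊418/2⌋ − ⌊418/5⌋ − ⌊418/11⌋ + ⌊418/10⌋ + ⌊418/22⌋ + ⌊418/55⌋ − ⌊418/110⌋ = 152

152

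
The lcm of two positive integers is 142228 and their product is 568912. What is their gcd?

4

From gcd × lcm = uv: gcd = 568912 / 142228 = 4.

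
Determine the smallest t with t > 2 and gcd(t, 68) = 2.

6

Multiples of 2 above 2: 2·2, 2·3, … . Need the cofactor coprime to 68/2 = 34.
Checking s = 2, 3, … the first with gcd(s, 34) = 1 is s = 3, giving 6.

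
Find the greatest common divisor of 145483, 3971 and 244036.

gcd(145483, 3971): 145483 = 36·3971 + 2527; 3971 = 1·2527 + 1444; 2527 = 1·1444 + 1083; 1444 = 1·1083 + 361; 1083 = 3·361 + 0 → 361
gcd(361, 244036): 244036 = 676·361 + 0 → 361

361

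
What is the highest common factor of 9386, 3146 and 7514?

26

9386 = 2 · 13 · 19²; 3146 = 2 · 11² · 13; 7514 = 2 · 13 · 17²
gcd takes min exponent of each prime: 2 · 13 = 26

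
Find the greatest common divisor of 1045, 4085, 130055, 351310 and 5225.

1045 = 5 · 11 · 19; 4085 = 5 · 19 · 43; 130055 = 5 · 19 · 37²; 351310 = 2 · 5 · 19 · 43²; 5225 = 5² · 11 · 19
gcd takes min exponent of each prime: 5 · 19 = 95

95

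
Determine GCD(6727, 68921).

1

6727 = 7 · 31²
68921 = 41³
Common: 1 = 1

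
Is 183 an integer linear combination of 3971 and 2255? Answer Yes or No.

gcd(3971, 2255): 3971 = 1·2255 + 1716; 2255 = 1·1716 + 539; 1716 = 3·539 + 99; 539 = 5·99 + 44; 99 = 2·44 + 11; 44 = 4·11 + 0 → 11
11 does not divide 183, so a solution does not exist.

No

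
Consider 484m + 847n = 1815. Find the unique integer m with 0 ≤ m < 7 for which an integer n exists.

2

Reduce mod 847: 484m ≡ 1815 (mod 847). With g = gcd(484, 847) = 121 dividing 1815, divide through: 4m ≡ 15 (mod 7).
Since gcd(4, 7) = 1, m ≡ 15·(4)⁻¹ ≡ 2 (mod 7). Smallest non-negative: 2.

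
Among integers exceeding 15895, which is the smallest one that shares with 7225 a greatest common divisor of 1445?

7225 = 1445·5. Any k with gcd(k, 7225) = 1445 is a multiple of 1445, say 1445s, with s coprime to 5.
Need s > 15895/1445, so s ≥ 12. First s ≥ 12 with gcd(s, 5) = 1 is s = 12. Thus k = 1445·12 = 17340.

17340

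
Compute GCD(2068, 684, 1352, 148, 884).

4

2068 = 2² · 11 · 47; 684 = 2² · 3² · 19; 1352 = 2³ · 13²; 148 = 2² · 37; 884 = 2² · 13 · 17
gcd takes min exponent of each prime: 2² = 4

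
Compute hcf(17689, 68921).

1

17689 = 7² · 19²
68921 = 41³
Common: 1 = 1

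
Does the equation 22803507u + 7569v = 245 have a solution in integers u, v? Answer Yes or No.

By Bézout, 22803507u + 7569v = 245 has integer solutions iff gcd(22803507, 7569) | 245.
Euclid: 22803507 = 3012·7569 + 5679; 7569 = 1·5679 + 1890; 5679 = 3·1890 + 9; 1890 = 210·9 + 0. gcd = 9; 245 mod 9 = 2. No.

No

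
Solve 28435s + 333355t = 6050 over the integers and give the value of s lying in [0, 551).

Reduce mod 333355: 28435s ≡ 6050 (mod 333355). With g = gcd(28435, 333355) = 605 dividing 6050, divide through: 47s ≡ 10 (mod 551).
Since gcd(47, 551) = 1, s ≡ 10·(47)⁻¹ ≡ 94 (mod 551). Smallest non-negative: 94.

94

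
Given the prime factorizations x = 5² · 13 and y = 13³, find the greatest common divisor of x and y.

13

min exponent per shared prime: 13 = 13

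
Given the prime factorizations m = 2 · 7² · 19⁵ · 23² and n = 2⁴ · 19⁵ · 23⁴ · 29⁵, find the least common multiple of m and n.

max exponent per prime: 2⁴ · 7² · 19⁵ · 23⁴ · 29⁵ = 11142570767557552191344

11142570767557552191344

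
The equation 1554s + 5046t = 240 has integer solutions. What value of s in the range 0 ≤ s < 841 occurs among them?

734

Reduce mod 5046: 1554s ≡ 240 (mod 5046). With g = gcd(1554, 5046) = 6 dividing 240, divide through: 259s ≡ 40 (mod 841).
Since gcd(259, 841) = 1, s ≡ 40·(259)⁻¹ ≡ 734 (mod 841). Smallest non-negative: 734.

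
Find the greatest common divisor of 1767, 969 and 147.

gcd(1767, 969): 1767 = 1·969 + 798; 969 = 1·798 + 171; 798 = 4·171 + 114; 171 = 1·114 + 57; 114 = 2·57 + 0 → 57
gcd(57, 147): 147 = 2·57 + 33; 57 = 1·33 + 24; 33 = 1·24 + 9; 24 = 2·9 + 6; 9 = 1·6 + 3; 6 = 2·3 + 0 → 3

3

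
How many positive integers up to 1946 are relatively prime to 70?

Prime factors of 70: 2, 5, 7. Count integers ≤ 1946 divisible by none of them.
By inclusion–exclusion: 1946 − ⌊1946/2⌋ − ⌊1946/5⌋ − ⌊1946/7⌋ + ⌊1946/10⌋ + ⌊1946/14⌋ + ⌊1946/35⌋ − ⌊1946/70⌋ = 667.

667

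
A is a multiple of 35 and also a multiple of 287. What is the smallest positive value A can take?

1435

gcd first: 287 = 8·35 + 7; 35 = 5·7 + 0 → gcd = 7
lcm = 35·287/gcd = 10045/7 = 1435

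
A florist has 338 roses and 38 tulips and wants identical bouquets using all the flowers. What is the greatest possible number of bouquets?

338 = 2 · 13²
38 = 2 · 19
Common: 2 = 2

2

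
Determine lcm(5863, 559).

5863 = 11 · 13 · 41; 559 = 13 · 43
max exponents: 11 · 13 · 41 · 43 = 252109

252109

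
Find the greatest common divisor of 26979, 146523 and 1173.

gcd(26979, 146523): 146523 = 5·26979 + 11628; 26979 = 2·11628 + 3723; 11628 = 3·3723 + 459; 3723 = 8·459 + 51; 459 = 9·51 + 0 → 51
gcd(51, 1173): 1173 = 23·51 + 0 → 51

51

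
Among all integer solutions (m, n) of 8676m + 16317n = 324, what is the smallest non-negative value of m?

647

Reduce mod 16317: 8676m ≡ 324 (mod 16317). With g = gcd(8676, 16317) = 9 dividing 324, divide through: 964m ≡ 36 (mod 1813).
Since gcd(964, 1813) = 1, m ≡ 36·(964)⁻¹ ≡ 647 (mod 1813). Smallest non-negative: 647.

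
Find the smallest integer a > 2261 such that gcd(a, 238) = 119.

Multiples of 119 above 2261: 119·20, 119·21, … . Need the cofactor coprime to 238/119 = 2.
Checking s = 20, 21, … the first with gcd(s, 2) = 1 is s = 21, giving 2499.

2499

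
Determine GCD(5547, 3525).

5547 = 3 · 43²
3525 = 3 · 5² · 47
Common: 3 = 3

3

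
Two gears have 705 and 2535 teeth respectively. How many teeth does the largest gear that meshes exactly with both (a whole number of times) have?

705 = 3 · 5 · 47
2535 = 3 · 5 · 13²
Common: 3 · 5 = 15

15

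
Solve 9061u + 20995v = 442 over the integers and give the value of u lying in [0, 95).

Euclid: 20995 = 2·9061 + 2873; 9061 = 3·2873 + 442; 2873 = 6·442 + 221; 442 = 2·221 + 0 → gcd = 221; 442 = 221·2.
Back-substitution yields 9061·(-44) + 20995·(19) = 221, so one solution is u = -44·2 = -88, v = 19·2 = 38.
Solutions in u differ by 20995/221 = 95; the one in [0, 95) is -88 mod 95 = 7.

7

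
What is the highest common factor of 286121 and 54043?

11

286121 = 11 · 19 · 37²
54043 = 11 · 17³
Common: 11 = 11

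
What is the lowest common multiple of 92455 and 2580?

gcd first: 92455 = 35·2580 + 2155; 2580 = 1·2155 + 425; 2155 = 5·425 + 30; 425 = 14·30 + 5; 30 = 6·5 + 0 → gcd = 5
lcm = 92455·2580/gcd = 238533900/5 = 47706780

47706780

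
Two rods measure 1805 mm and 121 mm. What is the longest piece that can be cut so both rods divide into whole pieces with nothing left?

Euclid: 1805 = 14·121 + 111; 121 = 1·111 + 10; 111 = 11·10 + 1; 10 = 10·1 + 0. Last nonzero remainder: 1.

1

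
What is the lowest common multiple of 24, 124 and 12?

744

24 = 2³ · 3; 124 = 2² · 31; 12 = 2² · 3
lcm takes max exponent of each prime: 2³ · 3 · 31 = 744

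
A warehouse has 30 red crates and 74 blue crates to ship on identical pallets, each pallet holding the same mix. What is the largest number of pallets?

30 = 2 · 3 · 5
74 = 2 · 37
Common: 2 = 2

2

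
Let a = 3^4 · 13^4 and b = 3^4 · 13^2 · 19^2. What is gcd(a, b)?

min exponent per shared prime: 3^4 · 13^2 = 13689

13689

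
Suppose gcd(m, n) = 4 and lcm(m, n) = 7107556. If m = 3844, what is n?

m·n = gcd·lcm = 4·7107556 = 28430224, so n = 28430224/3844 = 7396.

7396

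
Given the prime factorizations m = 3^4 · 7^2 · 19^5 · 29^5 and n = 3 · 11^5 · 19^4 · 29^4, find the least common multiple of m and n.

32464036573348530588669

max exponent per prime: 3^4 · 7^2 · 11^5 · 19^5 · 29^5 = 32464036573348530588669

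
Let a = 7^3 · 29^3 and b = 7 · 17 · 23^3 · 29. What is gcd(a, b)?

min exponent per shared prime: 7 · 29 = 203

203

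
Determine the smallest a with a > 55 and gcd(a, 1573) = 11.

66

gcd(a, 1573) = 11 forces 11 | a; write a = 11s. Then gcd(11s, 11·143) = 11·gcd(s, 143), so need gcd(s, 143) = 1.
11s > 55 gives s ≥ 6. The least s ≥ 6 coprime to 143 is 6, so a = 11·6 = 66.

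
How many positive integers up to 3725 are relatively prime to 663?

663 = 3·13·17. Inclusion–exclusion on these primes:
3725 − ⌊3725/3⌋ − ⌊3725/13⌋ − ⌊3725/17⌋ + ⌊3725/39⌋ + ⌊3725/51⌋ + ⌊3725/221⌋ − ⌊3725/663⌋ = 2158

2158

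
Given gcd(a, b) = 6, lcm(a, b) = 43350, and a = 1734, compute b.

150

Using ab = gcd(a,b)·lcm(a,b) = 6·43350 = 260100, we get b = 260100/1734 = 150.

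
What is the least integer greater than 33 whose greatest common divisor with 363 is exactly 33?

66

Multiples of 33 above 33: 33·2, 33·3, … . Need the cofactor coprime to 363/33 = 11.
Checking s = 2, 3, … the first with gcd(s, 11) = 1 is s = 2, giving 66.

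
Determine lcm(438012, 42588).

518168196

438012 = 2² · 3² · 23³; 42588 = 2² · 3² · 7 · 13²
max exponents: 2² · 3² · 7 · 13² · 23³ = 518168196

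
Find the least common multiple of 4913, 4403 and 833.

8907269

4913 = 17³; 4403 = 7 · 17 · 37; 833 = 7² · 17
lcm takes max exponent of each prime: 7² · 17³ · 37 = 8907269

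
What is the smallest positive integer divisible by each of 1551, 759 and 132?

142692

1551 = 3 · 11 · 47; 759 = 3 · 11 · 23; 132 = 2² · 3 · 11
lcm takes max exponent of each prime: 2² · 3 · 11 · 23 · 47 = 142692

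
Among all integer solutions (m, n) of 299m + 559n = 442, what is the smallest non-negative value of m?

37

gcd(299, 559) = 13 (Euclid: 559 = 1·299 + 260; 299 = 1·260 + 39; 260 = 6·39 + 26; 39 = 1·26 + 13; 26 = 2·13 + 0), and 13 | 442.
Extended Euclid: 299·(15) + 559·(-8) = 13. Scale by 34: m₀ = 510.
General solution m = m₀ + 43t; reducing mod 43 gives m = 37 (and n = -19).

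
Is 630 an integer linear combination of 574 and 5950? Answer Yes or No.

gcd(574, 5950): 5950 = 10·574 + 210; 574 = 2·210 + 154; 210 = 1·154 + 56; 154 = 2·56 + 42; 56 = 1·42 + 14; 42 = 3·14 + 0 → 14
14 divides 630, so a solution exists.

Yes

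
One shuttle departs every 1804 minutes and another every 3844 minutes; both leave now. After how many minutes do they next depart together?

1733644

gcd first: 3844 = 2·1804 + 236; 1804 = 7·236 + 152; 236 = 1·152 + 84; 152 = 1·84 + 68; 84 = 1·68 + 16; 68 = 4·16 + 4; 16 = 4·4 + 0 → gcd = 4
lcm = 1804·3844/gcd = 6934576/4 = 1733644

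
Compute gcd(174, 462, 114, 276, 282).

gcd(174, 462): 462 = 2·174 + 114; 174 = 1·114 + 60; 114 = 1·60 + 54; 60 = 1·54 + 6; 54 = 9·6 + 0 → 6
gcd(6, 114): 114 = 19·6 + 0 → 6
gcd(6, 276): 276 = 46·6 + 0 → 6
gcd(6, 282): 282 = 47·6 + 0 → 6

6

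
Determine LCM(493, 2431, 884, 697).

lcm(493, 2431) = 493·2431/gcd = 1198483/17 = 70499
lcm(70499, 884) = 70499·884/gcd = 62321116/221 = 281996
lcm(281996, 697) = 281996·697/gcd = 196551212/17 = 11561836

11561836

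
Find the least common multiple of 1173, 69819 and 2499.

78686013

lcm(1173, 69819) = 1173·69819/gcd = 81897687/51 = 1605837
lcm(1605837, 2499) = 1605837·2499/gcd = 4012986663/51 = 78686013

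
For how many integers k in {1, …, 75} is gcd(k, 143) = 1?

143 = 11·13. Inclusion–exclusion on these primes:
75 − ⌊75/11⌋ − ⌊75/13⌋ + ⌊75/143⌋ = 64

64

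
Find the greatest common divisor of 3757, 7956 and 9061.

221

3757 = 13 · 17²; 7956 = 2² · 3² · 13 · 17; 9061 = 13 · 17 · 41
gcd takes min exponent of each prime: 13 · 17 = 221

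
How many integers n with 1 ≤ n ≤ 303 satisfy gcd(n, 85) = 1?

229

85 = 5·17. Inclusion–exclusion on these primes:
303 − ⌊303/5⌋ − ⌊303/17⌋ + ⌊303/85⌋ = 229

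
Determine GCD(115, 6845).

5

115 = 5 · 23
6845 = 5 · 37²
Common: 5 = 5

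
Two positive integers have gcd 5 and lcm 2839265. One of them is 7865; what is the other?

u·v = gcd·lcm = 5·2839265 = 14196325, so v = 14196325/7865 = 1805.

1805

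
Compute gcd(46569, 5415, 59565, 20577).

1083

46569 = 3 · 19² · 43; 5415 = 3 · 5 · 19²; 59565 = 3 · 5 · 11 · 19²; 20577 = 3 · 19³
gcd takes min exponent of each prime: 3 · 19² = 1083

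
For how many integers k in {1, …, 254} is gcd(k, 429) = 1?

142

429 = 3·11·13. Inclusion–exclusion on these primes:
254 − ⌊254/3⌋ − ⌊254/11⌋ − ⌊254/13⌋ + ⌊254/33⌋ + ⌊254/39⌋ + ⌊254/143⌋ − ⌊254/429⌋ = 142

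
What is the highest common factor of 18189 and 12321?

Euclid: 18189 = 1·12321 + 5868; 12321 = 2·5868 + 585; 5868 = 10·585 + 18; 585 = 32·18 + 9; 18 = 2·9 + 0. Last nonzero remainder: 9.

9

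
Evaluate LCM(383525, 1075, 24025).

15848403575

lcm(383525, 1075) = 383525·1075/gcd = 412289375/25 = 16491575
lcm(16491575, 24025) = 16491575·24025/gcd = 396210089375/25 = 15848403575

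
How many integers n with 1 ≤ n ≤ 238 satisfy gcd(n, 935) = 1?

Prime factors of 935: 5, 11, 17. Count integers ≤ 238 divisible by none of them.
By inclusion–exclusion: 238 − ⌊238/5⌋ − ⌊238/11⌋ − ⌊238/17⌋ + ⌊238/55⌋ + ⌊238/85⌋ + ⌊238/187⌋ − ⌊238/935⌋ = 163.

163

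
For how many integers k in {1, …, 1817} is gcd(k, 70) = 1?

Prime factors of 70: 2, 5, 7. Count integers ≤ 1817 divisible by none of them.
By inclusion–exclusion: 1817 − ⌊1817/2⌋ − ⌊1817/5⌋ − ⌊1817/7⌋ + ⌊1817/10⌋ + ⌊1817/14⌋ + ⌊1817/35⌋ − ⌊1817/70⌋ = 623.

623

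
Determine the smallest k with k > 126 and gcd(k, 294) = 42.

Multiples of 42 above 126: 42·4, 42·5, … . Need the cofactor coprime to 294/42 = 7.
Checking s = 4, 5, … the first with gcd(s, 7) = 1 is s = 4, giving 168.

168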